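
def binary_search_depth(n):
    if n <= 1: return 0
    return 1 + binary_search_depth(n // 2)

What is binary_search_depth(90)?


90 / 2 = 45
45 / 2 = 22
22 / 2 = 11
11 / 2 = 5
5 / 2 = 2
2 / 2 = 1
Reached 1 after 6 halvings

6


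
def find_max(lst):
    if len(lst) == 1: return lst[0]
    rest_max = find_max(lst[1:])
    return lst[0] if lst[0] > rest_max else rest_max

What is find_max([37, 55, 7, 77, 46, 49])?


find_max([37, 55, 7, 77, 46, 49]): compare 37 with find_max([55, 7, 77, 46, 49])
find_max([55, 7, 77, 46, 49]): compare 55 with find_max([7, 77, 46, 49])
find_max([7, 77, 46, 49]): compare 7 with find_max([77, 46, 49])
find_max([77, 46, 49]): compare 77 with find_max([46, 49])
find_max([46, 49]): compare 46 with find_max([49])
find_max([49]) = 49  (base case)
Compare 46 with 49 -> 49
Compare 77 with 49 -> 77
Compare 7 with 77 -> 77
Compare 55 with 77 -> 77
Compare 37 with 77 -> 77

77


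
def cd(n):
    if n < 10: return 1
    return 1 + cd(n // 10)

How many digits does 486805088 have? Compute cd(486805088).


cd(486805088) = 1 + cd(48680508)
cd(48680508) = 1 + cd(4868050)
cd(4868050) = 1 + cd(486805)
cd(486805) = 1 + cd(48680)
cd(48680) = 1 + cd(4868)
cd(4868) = 1 + cd(486)
cd(486) = 1 + cd(48)
cd(48) = 1 + cd(4)
cd(4) = 1  (base case: 4 < 10)
Unwinding: 1 + 1 + 1 + 1 + 1 + 1 + 1 + 1 + 1 = 9

9


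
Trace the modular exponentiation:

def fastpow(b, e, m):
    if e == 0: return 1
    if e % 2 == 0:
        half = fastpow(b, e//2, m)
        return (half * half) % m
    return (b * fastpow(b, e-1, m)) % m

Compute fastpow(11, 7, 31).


fastpow(11, 7, 31): e is odd, compute fastpow(11, 6, 31)
  fastpow(11, 6, 31): e is even, compute fastpow(11, 3, 31)
    fastpow(11, 3, 31): e is odd, compute fastpow(11, 2, 31)
      fastpow(11, 2, 31): e is even, compute fastpow(11, 1, 31)
        fastpow(11, 1, 31): e is odd, compute fastpow(11, 0, 31)
          fastpow(11, 0, 31) = 1
        (11 * 1) % 31 = 11
      half=11, (11*11) % 31 = 28
    (11 * 28) % 31 = 29
  half=29, (29*29) % 31 = 4
(11 * 4) % 31 = 13

13


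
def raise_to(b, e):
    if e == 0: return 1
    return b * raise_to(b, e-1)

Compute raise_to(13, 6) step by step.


raise_to(13, 6)
= 13 * raise_to(13, 5)
= 13 * 13 * raise_to(13, 4)
= 13 * 13 * 13 * raise_to(13, 3)
= 13 * 13 * 13 * 13 * raise_to(13, 2)
= 13 * 13 * 13 * 13 * 13 * raise_to(13, 1)
= 13 * 13 * 13 * 13 * 13 * 13 * raise_to(13, 0)
= 13 * 13 * 13 * 13 * 13 * 13 * 1
= 4826809

4826809


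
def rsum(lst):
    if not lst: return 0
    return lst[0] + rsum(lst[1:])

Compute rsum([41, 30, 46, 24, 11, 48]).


rsum([41, 30, 46, 24, 11, 48]) = 41 + rsum([30, 46, 24, 11, 48])
rsum([30, 46, 24, 11, 48]) = 30 + rsum([46, 24, 11, 48])
rsum([46, 24, 11, 48]) = 46 + rsum([24, 11, 48])
rsum([24, 11, 48]) = 24 + rsum([11, 48])
rsum([11, 48]) = 11 + rsum([48])
rsum([48]) = 48 + rsum([])
rsum([]) = 0  (base case)
Total: 41 + 30 + 46 + 24 + 11 + 48 + 0 = 200

200


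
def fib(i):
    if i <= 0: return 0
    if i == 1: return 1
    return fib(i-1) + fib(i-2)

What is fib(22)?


Computing fib(22) bottom-up:
fib(0) = 0
fib(1) = 1
fib(2) = fib(1) + fib(0) = 1 + 0 = 1
fib(3) = fib(2) + fib(1) = 1 + 1 = 2
fib(4) = fib(3) + fib(2) = 2 + 1 = 3
fib(5) = fib(4) + fib(3) = 3 + 2 = 5
fib(6) = fib(5) + fib(4) = 5 + 3 = 8
fib(7) = fib(6) + fib(5) = 8 + 5 = 13
fib(8) = fib(7) + fib(6) = 13 + 8 = 21
fib(9) = fib(8) + fib(7) = 21 + 13 = 34
fib(10) = fib(9) + fib(8) = 34 + 21 = 55
fib(11) = fib(10) + fib(9) = 55 + 34 = 89
fib(12) = fib(11) + fib(10) = 89 + 55 = 144
fib(13) = fib(12) + fib(11) = 144 + 89 = 233
fib(14) = fib(13) + fib(12) = 233 + 144 = 377
fib(15) = fib(14) + fib(13) = 377 + 233 = 610
fib(16) = fib(15) + fib(14) = 610 + 377 = 987
fib(17) = fib(16) + fib(15) = 987 + 610 = 1597
fib(18) = fib(17) + fib(16) = 1597 + 987 = 2584
fib(19) = fib(18) + fib(17) = 2584 + 1597 = 4181
fib(20) = fib(19) + fib(18) = 4181 + 2584 = 6765
fib(21) = fib(20) + fib(19) = 6765 + 4181 = 10946
fib(22) = fib(21) + fib(20) = 10946 + 6765 = 17711

17711


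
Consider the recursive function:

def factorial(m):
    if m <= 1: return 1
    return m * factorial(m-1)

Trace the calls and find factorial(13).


factorial(13)
= 13 * factorial(12)
= 13 * 12 * factorial(11)
= 13 * 12 * 11 * factorial(10)
= 13 * 12 * 11 * 10 * factorial(9)
= 13 * 12 * 11 * 10 * 9 * factorial(8)
= 13 * 12 * 11 * 10 * 9 * 8 * factorial(7)
= 13 * 12 * 11 * 10 * 9 * 8 * 7 * factorial(6)
= 13 * 12 * 11 * 10 * 9 * 8 * 7 * 6 * factorial(5)
= 13 * 12 * 11 * 10 * 9 * 8 * 7 * 6 * 5 * factorial(4)
= 13 * 12 * 11 * 10 * 9 * 8 * 7 * 6 * 5 * 4 * factorial(3)
= 13 * 12 * 11 * 10 * 9 * 8 * 7 * 6 * 5 * 4 * 3 * factorial(2)
= 13 * 12 * 11 * 10 * 9 * 8 * 7 * 6 * 5 * 4 * 3 * 2 * factorial(1)
= 13 * 12 * 11 * 10 * 9 * 8 * 7 * 6 * 5 * 4 * 3 * 2 * 1
= 6227020800

6227020800


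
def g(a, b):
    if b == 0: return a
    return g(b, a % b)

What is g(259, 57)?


g(259, 57) = g(57, 31)
g(57, 31) = g(31, 26)
g(31, 26) = g(26, 5)
g(26, 5) = g(5, 1)
g(5, 1) = g(1, 0)
g(1, 0) = 1  (base case)

1


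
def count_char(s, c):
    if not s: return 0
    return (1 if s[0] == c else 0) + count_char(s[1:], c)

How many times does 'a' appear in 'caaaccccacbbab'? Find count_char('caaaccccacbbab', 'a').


s[0]='c' != 'a' -> 0
s[0]='a' == 'a' -> 1
s[0]='a' == 'a' -> 1
s[0]='a' == 'a' -> 1
s[0]='c' != 'a' -> 0
s[0]='c' != 'a' -> 0
s[0]='c' != 'a' -> 0
s[0]='c' != 'a' -> 0
s[0]='a' == 'a' -> 1
s[0]='c' != 'a' -> 0
s[0]='b' != 'a' -> 0
s[0]='b' != 'a' -> 0
s[0]='a' == 'a' -> 1
s[0]='b' != 'a' -> 0
Sum: 0 + 1 + 1 + 1 + 0 + 0 + 0 + 0 + 1 + 0 + 0 + 0 + 1 + 0 = 5

5


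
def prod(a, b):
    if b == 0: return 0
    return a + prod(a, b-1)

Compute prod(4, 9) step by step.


prod(4, 9) = 4 + prod(4, 8)
prod(4, 8) = 4 + prod(4, 7)
prod(4, 7) = 4 + prod(4, 6)
prod(4, 6) = 4 + prod(4, 5)
prod(4, 5) = 4 + prod(4, 4)
prod(4, 4) = 4 + prod(4, 3)
prod(4, 3) = 4 + prod(4, 2)
prod(4, 2) = 4 + prod(4, 1)
prod(4, 1) = 4 + prod(4, 0)
prod(4, 0) = 0  (base case)
Total: 4 + 4 + 4 + 4 + 4 + 4 + 4 + 4 + 4 + 0 = 36

36


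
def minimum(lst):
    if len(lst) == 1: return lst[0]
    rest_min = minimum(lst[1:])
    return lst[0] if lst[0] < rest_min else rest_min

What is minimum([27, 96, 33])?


minimum([27, 96, 33]): compare 27 with minimum([96, 33])
minimum([96, 33]): compare 96 with minimum([33])
minimum([33]) = 33  (base case)
Compare 96 with 33 -> 33
Compare 27 with 33 -> 27

27


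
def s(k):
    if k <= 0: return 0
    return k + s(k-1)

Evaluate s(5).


s(5)
= 5 + 4 + 3 + 2 + 1 + s(0)
= 5 + 4 + 3 + 2 + 1 + 0
= 15

15


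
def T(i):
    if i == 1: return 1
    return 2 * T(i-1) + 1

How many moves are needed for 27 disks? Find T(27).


T(27) = 2 * T(26) + 1
T(26) = 2 * T(25) + 1
T(25) = 2 * T(24) + 1
T(24) = 2 * T(23) + 1
T(23) = 2 * T(22) + 1
T(22) = 2 * T(21) + 1
T(21) = 2 * T(20) + 1
T(20) = 2 * T(19) + 1
T(19) = 2 * T(18) + 1
T(18) = 2 * T(17) + 1
T(17) = 2 * T(16) + 1
T(16) = 2 * T(15) + 1
T(15) = 2 * T(14) + 1
T(14) = 2 * T(13) + 1
T(13) = 2 * T(12) + 1
T(12) = 2 * T(11) + 1
T(11) = 2 * T(10) + 1
T(10) = 2 * T(9) + 1
T(9) = 2 * T(8) + 1
T(8) = 2 * T(7) + 1
T(7) = 2 * T(6) + 1
T(6) = 2 * T(5) + 1
T(5) = 2 * T(4) + 1
T(4) = 2 * T(3) + 1
T(3) = 2 * T(2) + 1
T(2) = 2 * T(1) + 1
T(1) = 1  (base case)
T(2) = 2 * 1 + 1 = 3
T(3) = 2 * 3 + 1 = 7
T(4) = 2 * 7 + 1 = 15
T(5) = 2 * 15 + 1 = 31
T(6) = 2 * 31 + 1 = 63
T(7) = 2 * 63 + 1 = 127
T(8) = 2 * 127 + 1 = 255
T(9) = 2 * 255 + 1 = 511
T(10) = 2 * 511 + 1 = 1023
T(11) = 2 * 1023 + 1 = 2047
T(12) = 2 * 2047 + 1 = 4095
T(13) = 2 * 4095 + 1 = 8191
T(14) = 2 * 8191 + 1 = 16383
T(15) = 2 * 16383 + 1 = 32767
T(16) = 2 * 32767 + 1 = 65535
T(17) = 2 * 65535 + 1 = 131071
T(18) = 2 * 131071 + 1 = 262143
T(19) = 2 * 262143 + 1 = 524287
T(20) = 2 * 524287 + 1 = 1048575
T(21) = 2 * 1048575 + 1 = 2097151
T(22) = 2 * 2097151 + 1 = 4194303
T(23) = 2 * 4194303 + 1 = 8388607
T(24) = 2 * 8388607 + 1 = 16777215
T(25) = 2 * 16777215 + 1 = 33554431
T(26) = 2 * 33554431 + 1 = 67108863
T(27) = 2 * 67108863 + 1 = 134217727

134217727


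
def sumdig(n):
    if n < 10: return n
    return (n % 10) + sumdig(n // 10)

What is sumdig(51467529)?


sumdig(51467529) = 9 + sumdig(5146752)
sumdig(5146752) = 2 + sumdig(514675)
sumdig(514675) = 5 + sumdig(51467)
sumdig(51467) = 7 + sumdig(5146)
sumdig(5146) = 6 + sumdig(514)
sumdig(514) = 4 + sumdig(51)
sumdig(51) = 1 + sumdig(5)
sumdig(5) = 5  (base case)
Total: 9 + 2 + 5 + 7 + 6 + 4 + 1 + 5 = 39

39


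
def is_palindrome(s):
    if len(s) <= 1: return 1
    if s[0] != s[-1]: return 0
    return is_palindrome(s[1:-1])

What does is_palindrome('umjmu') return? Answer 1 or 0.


is_palindrome('umjmu'): s[0]='u' == s[-1]='u' -> check is_palindrome('mjm')
is_palindrome('mjm'): s[0]='m' == s[-1]='m' -> check is_palindrome('j')
is_palindrome('j'): len <= 1 -> return 1  (base case)
Result: 1 (palindrome)

1


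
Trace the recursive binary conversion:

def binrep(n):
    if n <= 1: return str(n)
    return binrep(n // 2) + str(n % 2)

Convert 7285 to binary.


binrep(7285) = binrep(3642) + '1'
binrep(3642) = binrep(1821) + '0'
binrep(1821) = binrep(910) + '1'
binrep(910) = binrep(455) + '0'
binrep(455) = binrep(227) + '1'
binrep(227) = binrep(113) + '1'
binrep(113) = binrep(56) + '1'
binrep(56) = binrep(28) + '0'
binrep(28) = binrep(14) + '0'
binrep(14) = binrep(7) + '0'
binrep(7) = binrep(3) + '1'
binrep(3) = binrep(1) + '1'
binrep(1) = '1'  (base case)
Concatenating: '1' + '1' + '1' + '0' + '0' + '0' + '1' + '1' + '1' + '0' + '1' + '0' + '1' = '1110001110101'

1110001110101


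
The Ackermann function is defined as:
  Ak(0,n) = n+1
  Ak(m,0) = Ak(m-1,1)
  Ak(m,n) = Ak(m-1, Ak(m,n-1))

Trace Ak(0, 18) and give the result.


Ak(0, 18) = 19
Result: Ak(0, 18) = 19

19


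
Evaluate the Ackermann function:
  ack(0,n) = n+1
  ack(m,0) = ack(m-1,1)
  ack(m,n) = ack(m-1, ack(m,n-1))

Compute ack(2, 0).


ack(2, 0) = ack(1, 1)
  ack(1, 1) = ack(0, ack(1, 0))
    ack(1, 0) = ack(0, 1)
      ack(0, 1) = 2
    = ack(0, 2)
    ack(0, 2) = 3
Result: ack(2, 0) = 3

3


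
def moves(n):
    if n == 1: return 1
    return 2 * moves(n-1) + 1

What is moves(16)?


moves(16) = 2 * moves(15) + 1
moves(15) = 2 * moves(14) + 1
moves(14) = 2 * moves(13) + 1
moves(13) = 2 * moves(12) + 1
moves(12) = 2 * moves(11) + 1
moves(11) = 2 * moves(10) + 1
moves(10) = 2 * moves(9) + 1
moves(9) = 2 * moves(8) + 1
moves(8) = 2 * moves(7) + 1
moves(7) = 2 * moves(6) + 1
moves(6) = 2 * moves(5) + 1
moves(5) = 2 * moves(4) + 1
moves(4) = 2 * moves(3) + 1
moves(3) = 2 * moves(2) + 1
moves(2) = 2 * moves(1) + 1
moves(1) = 1  (base case)
moves(2) = 2 * 1 + 1 = 3
moves(3) = 2 * 3 + 1 = 7
moves(4) = 2 * 7 + 1 = 15
moves(5) = 2 * 15 + 1 = 31
moves(6) = 2 * 31 + 1 = 63
moves(7) = 2 * 63 + 1 = 127
moves(8) = 2 * 127 + 1 = 255
moves(9) = 2 * 255 + 1 = 511
moves(10) = 2 * 511 + 1 = 1023
moves(11) = 2 * 1023 + 1 = 2047
moves(12) = 2 * 2047 + 1 = 4095
moves(13) = 2 * 4095 + 1 = 8191
moves(14) = 2 * 8191 + 1 = 16383
moves(15) = 2 * 16383 + 1 = 32767
moves(16) = 2 * 32767 + 1 = 65535

65535


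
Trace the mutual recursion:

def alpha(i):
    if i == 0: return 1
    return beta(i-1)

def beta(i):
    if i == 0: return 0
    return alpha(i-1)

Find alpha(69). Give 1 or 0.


alpha(69) = beta(68)
beta(68) = alpha(67)
alpha(67) = beta(66)
beta(66) = alpha(65)
alpha(65) = beta(64)
beta(64) = alpha(63)
alpha(63) = beta(62)
beta(62) = alpha(61)
alpha(61) = beta(60)
beta(60) = alpha(59)
alpha(59) = beta(58)
beta(58) = alpha(57)
alpha(57) = beta(56)
beta(56) = alpha(55)
alpha(55) = beta(54)
beta(54) = alpha(53)
alpha(53) = beta(52)
beta(52) = alpha(51)
alpha(51) = beta(50)
beta(50) = alpha(49)
alpha(49) = beta(48)
beta(48) = alpha(47)
alpha(47) = beta(46)
beta(46) = alpha(45)
alpha(45) = beta(44)
beta(44) = alpha(43)
alpha(43) = beta(42)
beta(42) = alpha(41)
alpha(41) = beta(40)
beta(40) = alpha(39)
alpha(39) = beta(38)
beta(38) = alpha(37)
alpha(37) = beta(36)
beta(36) = alpha(35)
alpha(35) = beta(34)
beta(34) = alpha(33)
alpha(33) = beta(32)
beta(32) = alpha(31)
alpha(31) = beta(30)
beta(30) = alpha(29)
alpha(29) = beta(28)
beta(28) = alpha(27)
alpha(27) = beta(26)
beta(26) = alpha(25)
alpha(25) = beta(24)
beta(24) = alpha(23)
alpha(23) = beta(22)
beta(22) = alpha(21)
alpha(21) = beta(20)
beta(20) = alpha(19)
alpha(19) = beta(18)
beta(18) = alpha(17)
alpha(17) = beta(16)
beta(16) = alpha(15)
alpha(15) = beta(14)
beta(14) = alpha(13)
alpha(13) = beta(12)
beta(12) = alpha(11)
alpha(11) = beta(10)
beta(10) = alpha(9)
alpha(9) = beta(8)
beta(8) = alpha(7)
alpha(7) = beta(6)
beta(6) = alpha(5)
alpha(5) = beta(4)
beta(4) = alpha(3)
alpha(3) = beta(2)
beta(2) = alpha(1)
alpha(1) = beta(0)
beta(0) = 0  (base case)
Result: 0

0


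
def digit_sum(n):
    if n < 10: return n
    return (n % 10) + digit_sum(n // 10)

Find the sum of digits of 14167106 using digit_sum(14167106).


digit_sum(14167106) = 6 + digit_sum(1416710)
digit_sum(1416710) = 0 + digit_sum(141671)
digit_sum(141671) = 1 + digit_sum(14167)
digit_sum(14167) = 7 + digit_sum(1416)
digit_sum(1416) = 6 + digit_sum(141)
digit_sum(141) = 1 + digit_sum(14)
digit_sum(14) = 4 + digit_sum(1)
digit_sum(1) = 1  (base case)
Total: 6 + 0 + 1 + 7 + 6 + 1 + 4 + 1 = 26

26


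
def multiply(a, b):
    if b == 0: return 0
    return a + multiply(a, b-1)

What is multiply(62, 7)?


multiply(62, 7) = 62 + multiply(62, 6)
multiply(62, 6) = 62 + multiply(62, 5)
multiply(62, 5) = 62 + multiply(62, 4)
multiply(62, 4) = 62 + multiply(62, 3)
multiply(62, 3) = 62 + multiply(62, 2)
multiply(62, 2) = 62 + multiply(62, 1)
multiply(62, 1) = 62 + multiply(62, 0)
multiply(62, 0) = 0  (base case)
Total: 62 + 62 + 62 + 62 + 62 + 62 + 62 + 0 = 434

434


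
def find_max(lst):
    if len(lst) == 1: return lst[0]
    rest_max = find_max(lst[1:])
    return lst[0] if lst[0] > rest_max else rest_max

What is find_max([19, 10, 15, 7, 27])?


find_max([19, 10, 15, 7, 27]): compare 19 with find_max([10, 15, 7, 27])
find_max([10, 15, 7, 27]): compare 10 with find_max([15, 7, 27])
find_max([15, 7, 27]): compare 15 with find_max([7, 27])
find_max([7, 27]): compare 7 with find_max([27])
find_max([27]) = 27  (base case)
Compare 7 with 27 -> 27
Compare 15 with 27 -> 27
Compare 10 with 27 -> 27
Compare 19 with 27 -> 27

27


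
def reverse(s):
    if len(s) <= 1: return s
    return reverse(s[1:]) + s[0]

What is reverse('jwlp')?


reverse('jwlp') = reverse('wlp') + 'j'
reverse('wlp') = reverse('lp') + 'w'
reverse('lp') = reverse('p') + 'l'
reverse('p') = 'p'  (base case)
Concatenating: 'p' + 'l' + 'w' + 'j' = 'plwj'

plwj


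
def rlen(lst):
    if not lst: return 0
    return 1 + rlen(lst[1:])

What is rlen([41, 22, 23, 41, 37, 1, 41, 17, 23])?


rlen([41, 22, 23, 41, 37, 1, 41, 17, 23]) = 1 + rlen([22, 23, 41, 37, 1, 41, 17, 23])
rlen([22, 23, 41, 37, 1, 41, 17, 23]) = 1 + rlen([23, 41, 37, 1, 41, 17, 23])
rlen([23, 41, 37, 1, 41, 17, 23]) = 1 + rlen([41, 37, 1, 41, 17, 23])
rlen([41, 37, 1, 41, 17, 23]) = 1 + rlen([37, 1, 41, 17, 23])
rlen([37, 1, 41, 17, 23]) = 1 + rlen([1, 41, 17, 23])
rlen([1, 41, 17, 23]) = 1 + rlen([41, 17, 23])
rlen([41, 17, 23]) = 1 + rlen([17, 23])
rlen([17, 23]) = 1 + rlen([23])
rlen([23]) = 1 + rlen([])
rlen([]) = 0  (base case)
Unwinding: 1 + 1 + 1 + 1 + 1 + 1 + 1 + 1 + 1 + 0 = 9

9


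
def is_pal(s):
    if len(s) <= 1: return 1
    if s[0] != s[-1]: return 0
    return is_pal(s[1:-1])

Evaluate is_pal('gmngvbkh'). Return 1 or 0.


is_pal('gmngvbkh'): s[0]='g' != s[-1]='h' -> return 0
Result: 0 (not a palindrome)

0


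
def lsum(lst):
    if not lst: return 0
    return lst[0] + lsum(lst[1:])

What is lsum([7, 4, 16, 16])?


lsum([7, 4, 16, 16]) = 7 + lsum([4, 16, 16])
lsum([4, 16, 16]) = 4 + lsum([16, 16])
lsum([16, 16]) = 16 + lsum([16])
lsum([16]) = 16 + lsum([])
lsum([]) = 0  (base case)
Total: 7 + 4 + 16 + 16 + 0 = 43

43


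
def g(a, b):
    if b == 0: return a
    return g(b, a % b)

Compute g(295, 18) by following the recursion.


g(295, 18) = g(18, 7)
g(18, 7) = g(7, 4)
g(7, 4) = g(4, 3)
g(4, 3) = g(3, 1)
g(3, 1) = g(1, 0)
g(1, 0) = 1  (base case)

1


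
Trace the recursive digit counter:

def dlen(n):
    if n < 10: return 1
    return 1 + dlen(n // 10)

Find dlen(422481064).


dlen(422481064) = 1 + dlen(42248106)
dlen(42248106) = 1 + dlen(4224810)
dlen(4224810) = 1 + dlen(422481)
dlen(422481) = 1 + dlen(42248)
dlen(42248) = 1 + dlen(4224)
dlen(4224) = 1 + dlen(422)
dlen(422) = 1 + dlen(42)
dlen(42) = 1 + dlen(4)
dlen(4) = 1  (base case: 4 < 10)
Unwinding: 1 + 1 + 1 + 1 + 1 + 1 + 1 + 1 + 1 = 9

9


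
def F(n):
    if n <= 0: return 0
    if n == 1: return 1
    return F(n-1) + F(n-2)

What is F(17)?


Computing F(17) bottom-up:
F(0) = 0
F(1) = 1
F(2) = F(1) + F(0) = 1 + 0 = 1
F(3) = F(2) + F(1) = 1 + 1 = 2
F(4) = F(3) + F(2) = 2 + 1 = 3
F(5) = F(4) + F(3) = 3 + 2 = 5
F(6) = F(5) + F(4) = 5 + 3 = 8
F(7) = F(6) + F(5) = 8 + 5 = 13
F(8) = F(7) + F(6) = 13 + 8 = 21
F(9) = F(8) + F(7) = 21 + 13 = 34
F(10) = F(9) + F(8) = 34 + 21 = 55
F(11) = F(10) + F(9) = 55 + 34 = 89
F(12) = F(11) + F(10) = 89 + 55 = 144
F(13) = F(12) + F(11) = 144 + 89 = 233
F(14) = F(13) + F(12) = 233 + 144 = 377
F(15) = F(14) + F(13) = 377 + 233 = 610
F(16) = F(15) + F(14) = 610 + 377 = 987
F(17) = F(16) + F(15) = 987 + 610 = 1597

1597


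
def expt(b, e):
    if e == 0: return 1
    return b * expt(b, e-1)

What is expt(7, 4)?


expt(7, 4)
= 7 * expt(7, 3)
= 7 * 7 * expt(7, 2)
= 7 * 7 * 7 * expt(7, 1)
= 7 * 7 * 7 * 7 * expt(7, 0)
= 7 * 7 * 7 * 7 * 1
= 2401

2401


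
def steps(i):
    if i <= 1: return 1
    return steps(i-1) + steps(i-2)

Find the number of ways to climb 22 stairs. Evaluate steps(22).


Building up from base cases:
steps(0) = 1
steps(1) = 1
steps(2) = steps(1) + steps(0) = 1 + 1 = 2
steps(3) = steps(2) + steps(1) = 2 + 1 = 3
steps(4) = steps(3) + steps(2) = 3 + 2 = 5
steps(5) = steps(4) + steps(3) = 5 + 3 = 8
steps(6) = steps(5) + steps(4) = 8 + 5 = 13
steps(7) = steps(6) + steps(5) = 13 + 8 = 21
steps(8) = steps(7) + steps(6) = 21 + 13 = 34
steps(9) = steps(8) + steps(7) = 34 + 21 = 55
steps(10) = steps(9) + steps(8) = 55 + 34 = 89
steps(11) = steps(10) + steps(9) = 89 + 55 = 144
steps(12) = steps(11) + steps(10) = 144 + 89 = 233
steps(13) = steps(12) + steps(11) = 233 + 144 = 377
steps(14) = steps(13) + steps(12) = 377 + 233 = 610
steps(15) = steps(14) + steps(13) = 610 + 377 = 987
steps(16) = steps(15) + steps(14) = 987 + 610 = 1597
steps(17) = steps(16) + steps(15) = 1597 + 987 = 2584
steps(18) = steps(17) + steps(16) = 2584 + 1597 = 4181
steps(19) = steps(18) + steps(17) = 4181 + 2584 = 6765
steps(20) = steps(19) + steps(18) = 6765 + 4181 = 10946
steps(21) = steps(20) + steps(19) = 10946 + 6765 = 17711
steps(22) = steps(21) + steps(20) = 17711 + 10946 = 28657

28657


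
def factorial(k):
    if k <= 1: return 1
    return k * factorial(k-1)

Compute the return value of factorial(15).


factorial(15)
= 15 * factorial(14)
= 15 * 14 * factorial(13)
= 15 * 14 * 13 * factorial(12)
= 15 * 14 * 13 * 12 * factorial(11)
= 15 * 14 * 13 * 12 * 11 * factorial(10)
= 15 * 14 * 13 * 12 * 11 * 10 * factorial(9)
= 15 * 14 * 13 * 12 * 11 * 10 * 9 * factorial(8)
= 15 * 14 * 13 * 12 * 11 * 10 * 9 * 8 * factorial(7)
= 15 * 14 * 13 * 12 * 11 * 10 * 9 * 8 * 7 * factorial(6)
= 15 * 14 * 13 * 12 * 11 * 10 * 9 * 8 * 7 * 6 * factorial(5)
= 15 * 14 * 13 * 12 * 11 * 10 * 9 * 8 * 7 * 6 * 5 * factorial(4)
= 15 * 14 * 13 * 12 * 11 * 10 * 9 * 8 * 7 * 6 * 5 * 4 * factorial(3)
= 15 * 14 * 13 * 12 * 11 * 10 * 9 * 8 * 7 * 6 * 5 * 4 * 3 * factorial(2)
= 15 * 14 * 13 * 12 * 11 * 10 * 9 * 8 * 7 * 6 * 5 * 4 * 3 * 2 * factorial(1)
= 15 * 14 * 13 * 12 * 11 * 10 * 9 * 8 * 7 * 6 * 5 * 4 * 3 * 2 * 1
= 1307674368000

1307674368000


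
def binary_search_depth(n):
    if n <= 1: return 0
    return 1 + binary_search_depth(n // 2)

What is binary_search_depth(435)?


435 / 2 = 217
217 / 2 = 108
108 / 2 = 54
54 / 2 = 27
27 / 2 = 13
13 / 2 = 6
6 / 2 = 3
3 / 2 = 1
Reached 1 after 8 halvings

8


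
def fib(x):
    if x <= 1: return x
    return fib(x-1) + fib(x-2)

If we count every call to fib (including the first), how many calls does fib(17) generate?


Let C(n) = total calls for fib(n)
C(0) = 1, C(1) = 1
C(2) = 1 + C(1) + C(0) = 1 + 1 + 1 = 3
C(3) = 1 + C(2) + C(1) = 1 + 3 + 1 = 5
C(4) = 1 + C(3) + C(2) = 1 + 5 + 3 = 9
C(5) = 1 + C(4) + C(3) = 1 + 9 + 5 = 15
C(6) = 1 + C(5) + C(4) = 1 + 15 + 9 = 25
C(7) = 1 + C(6) + C(5) = 1 + 25 + 15 = 41
C(8) = 1 + C(7) + C(6) = 1 + 41 + 25 = 67
C(9) = 1 + C(8) + C(7) = 1 + 67 + 41 = 109
C(10) = 1 + C(9) + C(8) = 1 + 109 + 67 = 177
C(11) = 1 + C(10) + C(9) = 1 + 177 + 109 = 287
C(12) = 1 + C(11) + C(10) = 1 + 287 + 177 = 465
C(13) = 1 + C(12) + C(11) = 1 + 465 + 287 = 753
C(14) = 1 + C(13) + C(12) = 1 + 753 + 465 = 1219
C(15) = 1 + C(14) + C(13) = 1 + 1219 + 753 = 1973
C(16) = 1 + C(15) + C(14) = 1 + 1973 + 1219 = 3193
C(17) = 1 + C(16) + C(15) = 1 + 3193 + 1973 = 5167

5167


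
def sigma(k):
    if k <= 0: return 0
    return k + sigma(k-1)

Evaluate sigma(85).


sigma(85)
= 85 + 84 + 83 + 82 + 81 + 80 + 79 + 78 + 77 + 76 + 75 + 74 + 73 + 72 + 71 + 70 + 69 + 68 + 67 + 66 + 65 + 64 + 63 + 62 + 61 + 60 + 59 + 58 + 57 + 56 + 55 + 54 + 53 + 52 + 51 + 50 + 49 + 48 + 47 + 46 + 45 + 44 + 43 + 42 + 41 + 40 + 39 + 38 + 37 + 36 + 35 + 34 + 33 + 32 + 31 + 30 + 29 + 28 + 27 + 26 + 25 + 24 + 23 + 22 + 21 + 20 + 19 + 18 + 17 + 16 + 15 + 14 + 13 + 12 + 11 + 10 + 9 + 8 + 7 + 6 + 5 + 4 + 3 + 2 + 1 + sigma(0)
= 85 + 84 + 83 + 82 + 81 + 80 + 79 + 78 + 77 + 76 + 75 + 74 + 73 + 72 + 71 + 70 + 69 + 68 + 67 + 66 + 65 + 64 + 63 + 62 + 61 + 60 + 59 + 58 + 57 + 56 + 55 + 54 + 53 + 52 + 51 + 50 + 49 + 48 + 47 + 46 + 45 + 44 + 43 + 42 + 41 + 40 + 39 + 38 + 37 + 36 + 35 + 34 + 33 + 32 + 31 + 30 + 29 + 28 + 27 + 26 + 25 + 24 + 23 + 22 + 21 + 20 + 19 + 18 + 17 + 16 + 15 + 14 + 13 + 12 + 11 + 10 + 9 + 8 + 7 + 6 + 5 + 4 + 3 + 2 + 1 + 0
= 3655

3655


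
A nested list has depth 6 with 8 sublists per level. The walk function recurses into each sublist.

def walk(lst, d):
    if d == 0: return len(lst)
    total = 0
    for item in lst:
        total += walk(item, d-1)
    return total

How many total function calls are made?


At depth 0 (root): 1 call
At depth 1: each of 1 parents calls walk on 8 children = 8 calls
At depth 2: each of 8 parents calls walk on 8 children = 64 calls
At depth 3: each of 64 parents calls walk on 8 children = 512 calls
At depth 4: each of 512 parents calls walk on 8 children = 4096 calls
At depth 5: each of 4096 parents calls walk on 8 children = 32768 calls
At depth 6: each of 32768 parents calls walk on 8 children = 262144 calls
Total: 1 + 8 + 64 + 512 + 4096 + 32768 + 262144 = 299593

299593


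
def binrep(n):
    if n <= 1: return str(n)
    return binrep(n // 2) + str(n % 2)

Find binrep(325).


binrep(325) = binrep(162) + '1'
binrep(162) = binrep(81) + '0'
binrep(81) = binrep(40) + '1'
binrep(40) = binrep(20) + '0'
binrep(20) = binrep(10) + '0'
binrep(10) = binrep(5) + '0'
binrep(5) = binrep(2) + '1'
binrep(2) = binrep(1) + '0'
binrep(1) = '1'  (base case)
Concatenating: '1' + '0' + '1' + '0' + '0' + '0' + '1' + '0' + '1' = '101000101'

101000101


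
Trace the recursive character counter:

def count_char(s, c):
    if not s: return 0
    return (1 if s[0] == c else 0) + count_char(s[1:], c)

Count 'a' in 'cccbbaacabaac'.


s[0]='c' != 'a' -> 0
s[0]='c' != 'a' -> 0
s[0]='c' != 'a' -> 0
s[0]='b' != 'a' -> 0
s[0]='b' != 'a' -> 0
s[0]='a' == 'a' -> 1
s[0]='a' == 'a' -> 1
s[0]='c' != 'a' -> 0
s[0]='a' == 'a' -> 1
s[0]='b' != 'a' -> 0
s[0]='a' == 'a' -> 1
s[0]='a' == 'a' -> 1
s[0]='c' != 'a' -> 0
Sum: 0 + 0 + 0 + 0 + 0 + 1 + 1 + 0 + 1 + 0 + 1 + 1 + 0 = 5

5


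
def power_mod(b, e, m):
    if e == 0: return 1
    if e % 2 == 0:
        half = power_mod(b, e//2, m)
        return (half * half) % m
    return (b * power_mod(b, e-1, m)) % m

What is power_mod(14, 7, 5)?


power_mod(14, 7, 5): e is odd, compute power_mod(14, 6, 5)
  power_mod(14, 6, 5): e is even, compute power_mod(14, 3, 5)
    power_mod(14, 3, 5): e is odd, compute power_mod(14, 2, 5)
      power_mod(14, 2, 5): e is even, compute power_mod(14, 1, 5)
        power_mod(14, 1, 5): e is odd, compute power_mod(14, 0, 5)
          power_mod(14, 0, 5) = 1
        (14 * 1) % 5 = 4
      half=4, (4*4) % 5 = 1
    (14 * 1) % 5 = 4
  half=4, (4*4) % 5 = 1
(14 * 1) % 5 = 4

4


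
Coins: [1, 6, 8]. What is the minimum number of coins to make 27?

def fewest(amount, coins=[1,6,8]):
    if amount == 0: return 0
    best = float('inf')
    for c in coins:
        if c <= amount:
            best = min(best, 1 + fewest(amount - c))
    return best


Building up with DP:
fewest(0) = 0
fewest(1) = min(1+fewest(0)=1+0=1) = 1
fewest(2) = min(1+fewest(1)=1+1=2) = 2
fewest(3) = min(1+fewest(2)=1+2=3) = 3
fewest(4) = min(1+fewest(3)=1+3=4) = 4
fewest(5) = min(1+fewest(4)=1+4=5) = 5
fewest(6) = min(1+fewest(5)=1+5=6, 1+fewest(0)=1+0=1) = 1
fewest(7) = min(1+fewest(6)=1+1=2, 1+fewest(1)=1+1=2) = 2
fewest(8) = min(1+fewest(7)=1+2=3, 1+fewest(2)=1+2=3, 1+fewest(0)=1+0=1) = 1
fewest(9) = min(1+fewest(8)=1+1=2, 1+fewest(3)=1+3=4, 1+fewest(1)=1+1=2) = 2
fewest(10) = min(1+fewest(9)=1+2=3, 1+fewest(4)=1+4=5, 1+fewest(2)=1+2=3) = 3
fewest(11) = min(1+fewest(10)=1+3=4, 1+fewest(5)=1+5=6, 1+fewest(3)=1+3=4) = 4
fewest(12) = min(1+fewest(11)=1+4=5, 1+fewest(6)=1+1=2, 1+fewest(4)=1+4=5) = 2
fewest(13) = min(1+fewest(12)=1+2=3, 1+fewest(7)=1+2=3, 1+fewest(5)=1+5=6) = 3
fewest(14) = min(1+fewest(13)=1+3=4, 1+fewest(8)=1+1=2, 1+fewest(6)=1+1=2) = 2
fewest(15) = min(1+fewest(14)=1+2=3, 1+fewest(9)=1+2=3, 1+fewest(7)=1+2=3) = 3
fewest(16) = min(1+fewest(15)=1+3=4, 1+fewest(10)=1+3=4, 1+fewest(8)=1+1=2) = 2
fewest(17) = min(1+fewest(16)=1+2=3, 1+fewest(11)=1+4=5, 1+fewest(9)=1+2=3) = 3
fewest(18) = min(1+fewest(17)=1+3=4, 1+fewest(12)=1+2=3, 1+fewest(10)=1+3=4) = 3
fewest(19) = min(1+fewest(18)=1+3=4, 1+fewest(13)=1+3=4, 1+fewest(11)=1+4=5) = 4
fewest(20) = min(1+fewest(19)=1+4=5, 1+fewest(14)=1+2=3, 1+fewest(12)=1+2=3) = 3
fewest(21) = min(1+fewest(20)=1+3=4, 1+fewest(15)=1+3=4, 1+fewest(13)=1+3=4) = 4
fewest(22) = min(1+fewest(21)=1+4=5, 1+fewest(16)=1+2=3, 1+fewest(14)=1+2=3) = 3
fewest(23) = min(1+fewest(22)=1+3=4, 1+fewest(17)=1+3=4, 1+fewest(15)=1+3=4) = 4
fewest(24) = min(1+fewest(23)=1+4=5, 1+fewest(18)=1+3=4, 1+fewest(16)=1+2=3) = 3
fewest(25) = min(1+fewest(24)=1+3=4, 1+fewest(19)=1+4=5, 1+fewest(17)=1+3=4) = 4
fewest(26) = min(1+fewest(25)=1+4=5, 1+fewest(20)=1+3=4, 1+fewest(18)=1+3=4) = 4
fewest(27) = min(1+fewest(26)=1+4=5, 1+fewest(21)=1+4=5, 1+fewest(19)=1+4=5) = 5

5


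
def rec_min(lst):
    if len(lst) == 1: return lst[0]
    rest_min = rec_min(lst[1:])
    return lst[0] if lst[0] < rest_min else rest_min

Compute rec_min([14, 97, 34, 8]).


rec_min([14, 97, 34, 8]): compare 14 with rec_min([97, 34, 8])
rec_min([97, 34, 8]): compare 97 with rec_min([34, 8])
rec_min([34, 8]): compare 34 with rec_min([8])
rec_min([8]) = 8  (base case)
Compare 34 with 8 -> 8
Compare 97 with 8 -> 8
Compare 14 with 8 -> 8

8


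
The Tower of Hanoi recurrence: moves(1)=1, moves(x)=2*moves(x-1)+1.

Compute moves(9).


moves(9) = 2 * moves(8) + 1
moves(8) = 2 * moves(7) + 1
moves(7) = 2 * moves(6) + 1
moves(6) = 2 * moves(5) + 1
moves(5) = 2 * moves(4) + 1
moves(4) = 2 * moves(3) + 1
moves(3) = 2 * moves(2) + 1
moves(2) = 2 * moves(1) + 1
moves(1) = 1  (base case)
moves(2) = 2 * 1 + 1 = 3
moves(3) = 2 * 3 + 1 = 7
moves(4) = 2 * 7 + 1 = 15
moves(5) = 2 * 15 + 1 = 31
moves(6) = 2 * 31 + 1 = 63
moves(7) = 2 * 63 + 1 = 127
moves(8) = 2 * 127 + 1 = 255
moves(9) = 2 * 255 + 1 = 511

511


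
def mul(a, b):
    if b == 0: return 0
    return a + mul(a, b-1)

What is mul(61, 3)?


mul(61, 3) = 61 + mul(61, 2)
mul(61, 2) = 61 + mul(61, 1)
mul(61, 1) = 61 + mul(61, 0)
mul(61, 0) = 0  (base case)
Total: 61 + 61 + 61 + 0 = 183

183


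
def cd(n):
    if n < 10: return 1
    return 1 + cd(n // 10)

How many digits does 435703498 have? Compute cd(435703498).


cd(435703498) = 1 + cd(43570349)
cd(43570349) = 1 + cd(4357034)
cd(4357034) = 1 + cd(435703)
cd(435703) = 1 + cd(43570)
cd(43570) = 1 + cd(4357)
cd(4357) = 1 + cd(435)
cd(435) = 1 + cd(43)
cd(43) = 1 + cd(4)
cd(4) = 1  (base case: 4 < 10)
Unwinding: 1 + 1 + 1 + 1 + 1 + 1 + 1 + 1 + 1 = 9

9


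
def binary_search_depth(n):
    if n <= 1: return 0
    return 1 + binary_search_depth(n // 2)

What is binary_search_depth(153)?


153 / 2 = 76
76 / 2 = 38
38 / 2 = 19
19 / 2 = 9
9 / 2 = 4
4 / 2 = 2
2 / 2 = 1
Reached 1 after 7 halvings

7


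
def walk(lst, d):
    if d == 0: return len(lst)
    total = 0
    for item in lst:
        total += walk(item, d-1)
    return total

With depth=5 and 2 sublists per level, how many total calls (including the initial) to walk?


At depth 0 (root): 1 call
At depth 1: each of 1 parents calls walk on 2 children = 2 calls
At depth 2: each of 2 parents calls walk on 2 children = 4 calls
At depth 3: each of 4 parents calls walk on 2 children = 8 calls
At depth 4: each of 8 parents calls walk on 2 children = 16 calls
At depth 5: each of 16 parents calls walk on 2 children = 32 calls
Total: 1 + 2 + 4 + 8 + 16 + 32 = 63

63


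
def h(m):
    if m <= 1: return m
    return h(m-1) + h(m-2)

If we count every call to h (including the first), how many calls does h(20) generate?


Let C(n) = total calls for h(n)
C(0) = 1, C(1) = 1
C(2) = 1 + C(1) + C(0) = 1 + 1 + 1 = 3
C(3) = 1 + C(2) + C(1) = 1 + 3 + 1 = 5
C(4) = 1 + C(3) + C(2) = 1 + 5 + 3 = 9
C(5) = 1 + C(4) + C(3) = 1 + 9 + 5 = 15
C(6) = 1 + C(5) + C(4) = 1 + 15 + 9 = 25
C(7) = 1 + C(6) + C(5) = 1 + 25 + 15 = 41
C(8) = 1 + C(7) + C(6) = 1 + 41 + 25 = 67
C(9) = 1 + C(8) + C(7) = 1 + 67 + 41 = 109
C(10) = 1 + C(9) + C(8) = 1 + 109 + 67 = 177
C(11) = 1 + C(10) + C(9) = 1 + 177 + 109 = 287
C(12) = 1 + C(11) + C(10) = 1 + 287 + 177 = 465
C(13) = 1 + C(12) + C(11) = 1 + 465 + 287 = 753
C(14) = 1 + C(13) + C(12) = 1 + 753 + 465 = 1219
C(15) = 1 + C(14) + C(13) = 1 + 1219 + 753 = 1973
C(16) = 1 + C(15) + C(14) = 1 + 1973 + 1219 = 3193
C(17) = 1 + C(16) + C(15) = 1 + 3193 + 1973 = 5167
C(18) = 1 + C(17) + C(16) = 1 + 5167 + 3193 = 8361
C(19) = 1 + C(18) + C(17) = 1 + 8361 + 5167 = 13529
C(20) = 1 + C(19) + C(18) = 1 + 13529 + 8361 = 21891

21891


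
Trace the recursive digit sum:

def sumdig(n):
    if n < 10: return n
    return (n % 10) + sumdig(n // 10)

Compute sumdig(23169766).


sumdig(23169766) = 6 + sumdig(2316976)
sumdig(2316976) = 6 + sumdig(231697)
sumdig(231697) = 7 + sumdig(23169)
sumdig(23169) = 9 + sumdig(2316)
sumdig(2316) = 6 + sumdig(231)
sumdig(231) = 1 + sumdig(23)
sumdig(23) = 3 + sumdig(2)
sumdig(2) = 2  (base case)
Total: 6 + 6 + 7 + 9 + 6 + 1 + 3 + 2 = 40

40


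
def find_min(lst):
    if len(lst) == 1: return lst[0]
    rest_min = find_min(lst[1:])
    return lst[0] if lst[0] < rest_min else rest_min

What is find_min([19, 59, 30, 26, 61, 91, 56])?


find_min([19, 59, 30, 26, 61, 91, 56]): compare 19 with find_min([59, 30, 26, 61, 91, 56])
find_min([59, 30, 26, 61, 91, 56]): compare 59 with find_min([30, 26, 61, 91, 56])
find_min([30, 26, 61, 91, 56]): compare 30 with find_min([26, 61, 91, 56])
find_min([26, 61, 91, 56]): compare 26 with find_min([61, 91, 56])
find_min([61, 91, 56]): compare 61 with find_min([91, 56])
find_min([91, 56]): compare 91 with find_min([56])
find_min([56]) = 56  (base case)
Compare 91 with 56 -> 56
Compare 61 with 56 -> 56
Compare 26 with 56 -> 26
Compare 30 with 26 -> 26
Compare 59 with 26 -> 26
Compare 19 with 26 -> 19

19


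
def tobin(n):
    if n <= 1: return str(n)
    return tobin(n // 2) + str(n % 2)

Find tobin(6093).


tobin(6093) = tobin(3046) + '1'
tobin(3046) = tobin(1523) + '0'
tobin(1523) = tobin(761) + '1'
tobin(761) = tobin(380) + '1'
tobin(380) = tobin(190) + '0'
tobin(190) = tobin(95) + '0'
tobin(95) = tobin(47) + '1'
tobin(47) = tobin(23) + '1'
tobin(23) = tobin(11) + '1'
tobin(11) = tobin(5) + '1'
tobin(5) = tobin(2) + '1'
tobin(2) = tobin(1) + '0'
tobin(1) = '1'  (base case)
Concatenating: '1' + '0' + '1' + '1' + '1' + '1' + '1' + '0' + '0' + '1' + '1' + '0' + '1' = '1011111001101'

1011111001101


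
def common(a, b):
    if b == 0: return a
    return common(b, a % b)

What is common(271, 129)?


common(271, 129) = common(129, 13)
common(129, 13) = common(13, 12)
common(13, 12) = common(12, 1)
common(12, 1) = common(1, 0)
common(1, 0) = 1  (base case)

1


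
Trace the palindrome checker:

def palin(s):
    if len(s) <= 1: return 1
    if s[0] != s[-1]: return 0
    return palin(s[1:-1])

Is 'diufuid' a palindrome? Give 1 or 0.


palin('diufuid'): s[0]='d' == s[-1]='d' -> check palin('iufui')
palin('iufui'): s[0]='i' == s[-1]='i' -> check palin('ufu')
palin('ufu'): s[0]='u' == s[-1]='u' -> check palin('f')
palin('f'): len <= 1 -> return 1  (base case)
Result: 1 (palindrome)

1


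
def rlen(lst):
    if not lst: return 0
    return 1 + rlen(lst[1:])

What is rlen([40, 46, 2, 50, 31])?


rlen([40, 46, 2, 50, 31]) = 1 + rlen([46, 2, 50, 31])
rlen([46, 2, 50, 31]) = 1 + rlen([2, 50, 31])
rlen([2, 50, 31]) = 1 + rlen([50, 31])
rlen([50, 31]) = 1 + rlen([31])
rlen([31]) = 1 + rlen([])
rlen([]) = 0  (base case)
Unwinding: 1 + 1 + 1 + 1 + 1 + 0 = 5

5


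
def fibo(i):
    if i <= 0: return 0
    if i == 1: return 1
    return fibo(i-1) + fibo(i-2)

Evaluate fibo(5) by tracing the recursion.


Computing fibo(5) bottom-up:
fibo(0) = 0
fibo(1) = 1
fibo(2) = fibo(1) + fibo(0) = 1 + 0 = 1
fibo(3) = fibo(2) + fibo(1) = 1 + 1 = 2
fibo(4) = fibo(3) + fibo(2) = 2 + 1 = 3
fibo(5) = fibo(4) + fibo(3) = 3 + 2 = 5

5


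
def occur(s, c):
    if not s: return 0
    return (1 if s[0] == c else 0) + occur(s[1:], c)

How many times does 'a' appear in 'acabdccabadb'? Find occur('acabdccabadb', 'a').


s[0]='a' == 'a' -> 1
s[0]='c' != 'a' -> 0
s[0]='a' == 'a' -> 1
s[0]='b' != 'a' -> 0
s[0]='d' != 'a' -> 0
s[0]='c' != 'a' -> 0
s[0]='c' != 'a' -> 0
s[0]='a' == 'a' -> 1
s[0]='b' != 'a' -> 0
s[0]='a' == 'a' -> 1
s[0]='d' != 'a' -> 0
s[0]='b' != 'a' -> 0
Sum: 1 + 0 + 1 + 0 + 0 + 0 + 0 + 1 + 0 + 1 + 0 + 0 = 4

4


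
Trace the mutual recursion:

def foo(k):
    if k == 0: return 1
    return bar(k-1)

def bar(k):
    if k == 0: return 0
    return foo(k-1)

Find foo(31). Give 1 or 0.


foo(31) = bar(30)
bar(30) = foo(29)
foo(29) = bar(28)
bar(28) = foo(27)
foo(27) = bar(26)
bar(26) = foo(25)
foo(25) = bar(24)
bar(24) = foo(23)
foo(23) = bar(22)
bar(22) = foo(21)
foo(21) = bar(20)
bar(20) = foo(19)
foo(19) = bar(18)
bar(18) = foo(17)
foo(17) = bar(16)
bar(16) = foo(15)
foo(15) = bar(14)
bar(14) = foo(13)
foo(13) = bar(12)
bar(12) = foo(11)
foo(11) = bar(10)
bar(10) = foo(9)
foo(9) = bar(8)
bar(8) = foo(7)
foo(7) = bar(6)
bar(6) = foo(5)
foo(5) = bar(4)
bar(4) = foo(3)
foo(3) = bar(2)
bar(2) = foo(1)
foo(1) = bar(0)
bar(0) = 0  (base case)
Result: 0

0


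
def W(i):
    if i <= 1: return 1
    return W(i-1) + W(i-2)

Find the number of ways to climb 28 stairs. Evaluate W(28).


Building up from base cases:
W(0) = 1
W(1) = 1
W(2) = W(1) + W(0) = 1 + 1 = 2
W(3) = W(2) + W(1) = 2 + 1 = 3
W(4) = W(3) + W(2) = 3 + 2 = 5
W(5) = W(4) + W(3) = 5 + 3 = 8
W(6) = W(5) + W(4) = 8 + 5 = 13
W(7) = W(6) + W(5) = 13 + 8 = 21
W(8) = W(7) + W(6) = 21 + 13 = 34
W(9) = W(8) + W(7) = 34 + 21 = 55
W(10) = W(9) + W(8) = 55 + 34 = 89
W(11) = W(10) + W(9) = 89 + 55 = 144
W(12) = W(11) + W(10) = 144 + 89 = 233
W(13) = W(12) + W(11) = 233 + 144 = 377
W(14) = W(13) + W(12) = 377 + 233 = 610
W(15) = W(14) + W(13) = 610 + 377 = 987
W(16) = W(15) + W(14) = 987 + 610 = 1597
W(17) = W(16) + W(15) = 1597 + 987 = 2584
W(18) = W(17) + W(16) = 2584 + 1597 = 4181
W(19) = W(18) + W(17) = 4181 + 2584 = 6765
W(20) = W(19) + W(18) = 6765 + 4181 = 10946
W(21) = W(20) + W(19) = 10946 + 6765 = 17711
W(22) = W(21) + W(20) = 17711 + 10946 = 28657
W(23) = W(22) + W(21) = 28657 + 17711 = 46368
W(24) = W(23) + W(22) = 46368 + 28657 = 75025
W(25) = W(24) + W(23) = 75025 + 46368 = 121393
W(26) = W(25) + W(24) = 121393 + 75025 = 196418
W(27) = W(26) + W(25) = 196418 + 121393 = 317811
W(28) = W(27) + W(26) = 317811 + 196418 = 514229

514229


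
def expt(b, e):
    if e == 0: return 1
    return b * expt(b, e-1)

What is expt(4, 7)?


expt(4, 7)
= 4 * expt(4, 6)
= 4 * 4 * expt(4, 5)
= 4 * 4 * 4 * expt(4, 4)
= 4 * 4 * 4 * 4 * expt(4, 3)
= 4 * 4 * 4 * 4 * 4 * expt(4, 2)
= 4 * 4 * 4 * 4 * 4 * 4 * expt(4, 1)
= 4 * 4 * 4 * 4 * 4 * 4 * 4 * expt(4, 0)
= 4 * 4 * 4 * 4 * 4 * 4 * 4 * 1
= 16384

16384


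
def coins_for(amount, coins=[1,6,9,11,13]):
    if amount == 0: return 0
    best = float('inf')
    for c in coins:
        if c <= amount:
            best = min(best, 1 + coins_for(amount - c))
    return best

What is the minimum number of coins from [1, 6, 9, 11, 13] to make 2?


Building up with DP:
coins_for(0) = 0
coins_for(1) = min(1+coins_for(0)=1+0=1) = 1
coins_for(2) = min(1+coins_for(1)=1+1=2) = 2

2


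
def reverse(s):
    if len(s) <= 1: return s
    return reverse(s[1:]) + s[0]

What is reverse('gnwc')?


reverse('gnwc') = reverse('nwc') + 'g'
reverse('nwc') = reverse('wc') + 'n'
reverse('wc') = reverse('c') + 'w'
reverse('c') = 'c'  (base case)
Concatenating: 'c' + 'w' + 'n' + 'g' = 'cwng'

cwng


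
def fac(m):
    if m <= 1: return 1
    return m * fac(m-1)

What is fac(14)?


fac(14)
= 14 * fac(13)
= 14 * 13 * fac(12)
= 14 * 13 * 12 * fac(11)
= 14 * 13 * 12 * 11 * fac(10)
= 14 * 13 * 12 * 11 * 10 * fac(9)
= 14 * 13 * 12 * 11 * 10 * 9 * fac(8)
= 14 * 13 * 12 * 11 * 10 * 9 * 8 * fac(7)
= 14 * 13 * 12 * 11 * 10 * 9 * 8 * 7 * fac(6)
= 14 * 13 * 12 * 11 * 10 * 9 * 8 * 7 * 6 * fac(5)
= 14 * 13 * 12 * 11 * 10 * 9 * 8 * 7 * 6 * 5 * fac(4)
= 14 * 13 * 12 * 11 * 10 * 9 * 8 * 7 * 6 * 5 * 4 * fac(3)
= 14 * 13 * 12 * 11 * 10 * 9 * 8 * 7 * 6 * 5 * 4 * 3 * fac(2)
= 14 * 13 * 12 * 11 * 10 * 9 * 8 * 7 * 6 * 5 * 4 * 3 * 2 * fac(1)
= 14 * 13 * 12 * 11 * 10 * 9 * 8 * 7 * 6 * 5 * 4 * 3 * 2 * 1
= 87178291200

87178291200


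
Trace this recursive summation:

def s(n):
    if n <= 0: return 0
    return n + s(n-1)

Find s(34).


s(34)
= 34 + 33 + 32 + 31 + 30 + 29 + 28 + 27 + 26 + 25 + 24 + 23 + 22 + 21 + 20 + 19 + 18 + 17 + 16 + 15 + 14 + 13 + 12 + 11 + 10 + 9 + 8 + 7 + 6 + 5 + 4 + 3 + 2 + 1 + s(0)
= 34 + 33 + 32 + 31 + 30 + 29 + 28 + 27 + 26 + 25 + 24 + 23 + 22 + 21 + 20 + 19 + 18 + 17 + 16 + 15 + 14 + 13 + 12 + 11 + 10 + 9 + 8 + 7 + 6 + 5 + 4 + 3 + 2 + 1 + 0
= 595

595


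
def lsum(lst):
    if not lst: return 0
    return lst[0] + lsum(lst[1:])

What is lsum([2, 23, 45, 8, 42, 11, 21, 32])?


lsum([2, 23, 45, 8, 42, 11, 21, 32]) = 2 + lsum([23, 45, 8, 42, 11, 21, 32])
lsum([23, 45, 8, 42, 11, 21, 32]) = 23 + lsum([45, 8, 42, 11, 21, 32])
lsum([45, 8, 42, 11, 21, 32]) = 45 + lsum([8, 42, 11, 21, 32])
lsum([8, 42, 11, 21, 32]) = 8 + lsum([42, 11, 21, 32])
lsum([42, 11, 21, 32]) = 42 + lsum([11, 21, 32])
lsum([11, 21, 32]) = 11 + lsum([21, 32])
lsum([21, 32]) = 21 + lsum([32])
lsum([32]) = 32 + lsum([])
lsum([]) = 0  (base case)
Total: 2 + 23 + 45 + 8 + 42 + 11 + 21 + 32 + 0 = 184

184


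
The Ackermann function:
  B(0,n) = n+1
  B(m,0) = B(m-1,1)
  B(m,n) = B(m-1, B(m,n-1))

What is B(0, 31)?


B(0, 31) = 32
Result: B(0, 31) = 32

32


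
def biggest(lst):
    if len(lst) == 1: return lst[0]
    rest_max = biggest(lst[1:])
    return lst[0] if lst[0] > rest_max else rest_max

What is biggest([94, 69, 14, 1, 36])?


biggest([94, 69, 14, 1, 36]): compare 94 with biggest([69, 14, 1, 36])
biggest([69, 14, 1, 36]): compare 69 with biggest([14, 1, 36])
biggest([14, 1, 36]): compare 14 with biggest([1, 36])
biggest([1, 36]): compare 1 with biggest([36])
biggest([36]) = 36  (base case)
Compare 1 with 36 -> 36
Compare 14 with 36 -> 36
Compare 69 with 36 -> 69
Compare 94 with 69 -> 94

94


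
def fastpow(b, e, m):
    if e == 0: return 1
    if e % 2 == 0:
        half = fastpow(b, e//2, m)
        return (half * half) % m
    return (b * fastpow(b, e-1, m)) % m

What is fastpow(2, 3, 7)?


fastpow(2, 3, 7): e is odd, compute fastpow(2, 2, 7)
  fastpow(2, 2, 7): e is even, compute fastpow(2, 1, 7)
    fastpow(2, 1, 7): e is odd, compute fastpow(2, 0, 7)
      fastpow(2, 0, 7) = 1
    (2 * 1) % 7 = 2
  half=2, (2*2) % 7 = 4
(2 * 4) % 7 = 1

1


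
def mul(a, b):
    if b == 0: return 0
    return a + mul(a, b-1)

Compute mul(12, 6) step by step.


mul(12, 6) = 12 + mul(12, 5)
mul(12, 5) = 12 + mul(12, 4)
mul(12, 4) = 12 + mul(12, 3)
mul(12, 3) = 12 + mul(12, 2)
mul(12, 2) = 12 + mul(12, 1)
mul(12, 1) = 12 + mul(12, 0)
mul(12, 0) = 0  (base case)
Total: 12 + 12 + 12 + 12 + 12 + 12 + 0 = 72

72
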